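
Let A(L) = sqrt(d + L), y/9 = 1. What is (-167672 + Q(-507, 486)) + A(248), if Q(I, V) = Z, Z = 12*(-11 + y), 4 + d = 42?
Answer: -167696 + sqrt(286) ≈ -1.6768e+5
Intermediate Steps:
d = 38 (d = -4 + 42 = 38)
y = 9 (y = 9*1 = 9)
Z = -24 (Z = 12*(-11 + 9) = 12*(-2) = -24)
Q(I, V) = -24
A(L) = sqrt(38 + L)
(-167672 + Q(-507, 486)) + A(248) = (-167672 - 24) + sqrt(38 + 248) = -167696 + sqrt(286)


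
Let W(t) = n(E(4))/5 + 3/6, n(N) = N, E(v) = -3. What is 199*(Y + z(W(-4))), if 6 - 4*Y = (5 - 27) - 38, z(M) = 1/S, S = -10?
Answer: 16318/5 ≈ 3263.6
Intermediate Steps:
W(t) = -⅒ (W(t) = -3/5 + 3/6 = -3*⅕ + 3*(⅙) = -⅗ + ½ = -⅒)
z(M) = -⅒ (z(M) = 1/(-10) = -⅒)
Y = 33/2 (Y = 3/2 - ((5 - 27) - 38)/4 = 3/2 - (-22 - 38)/4 = 3/2 - ¼*(-60) = 3/2 + 15 = 33/2 ≈ 16.500)
199*(Y + z(W(-4))) = 199*(33/2 - ⅒) = 199*(82/5) = 16318/5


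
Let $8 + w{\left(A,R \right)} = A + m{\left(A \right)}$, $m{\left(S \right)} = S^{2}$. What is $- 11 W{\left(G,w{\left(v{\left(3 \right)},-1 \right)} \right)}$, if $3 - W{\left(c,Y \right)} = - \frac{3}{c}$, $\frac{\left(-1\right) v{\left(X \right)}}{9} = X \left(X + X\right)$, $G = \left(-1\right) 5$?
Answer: $- \frac{132}{5} \approx -26.4$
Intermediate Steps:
$G = -5$
$v{\left(X \right)} = - 18 X^{2}$ ($v{\left(X \right)} = - 9 X \left(X + X\right) = - 9 X 2 X = - 9 \cdot 2 X^{2} = - 18 X^{2}$)
$w{\left(A,R \right)} = -8 + A + A^{2}$ ($w{\left(A,R \right)} = -8 + \left(A + A^{2}\right) = -8 + A + A^{2}$)
$W{\left(c,Y \right)} = 3 + \frac{3}{c}$ ($W{\left(c,Y \right)} = 3 - - \frac{3}{c} = 3 + \frac{3}{c}$)
$- 11 W{\left(G,w{\left(v{\left(3 \right)},-1 \right)} \right)} = - 11 \left(3 + \frac{3}{-5}\right) = - 11 \left(3 + 3 \left(- \frac{1}{5}\right)\right) = - 11 \left(3 - \frac{3}{5}\right) = \left(-11\right) \frac{12}{5} = - \frac{132}{5}$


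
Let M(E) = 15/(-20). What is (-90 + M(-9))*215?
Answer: -78045/4 ≈ -19511.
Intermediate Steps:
M(E) = -¾ (M(E) = 15*(-1/20) = -¾)
(-90 + M(-9))*215 = (-90 - ¾)*215 = -363/4*215 = -78045/4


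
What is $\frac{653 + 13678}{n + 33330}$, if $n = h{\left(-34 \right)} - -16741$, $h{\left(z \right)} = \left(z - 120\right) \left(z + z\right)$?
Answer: $\frac{4777}{20181} \approx 0.23671$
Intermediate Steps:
$h{\left(z \right)} = 2 z \left(-120 + z\right)$ ($h{\left(z \right)} = \left(-120 + z\right) 2 z = 2 z \left(-120 + z\right)$)
$n = 27213$ ($n = 2 \left(-34\right) \left(-120 - 34\right) - -16741 = 2 \left(-34\right) \left(-154\right) + 16741 = 10472 + 16741 = 27213$)
$\frac{653 + 13678}{n + 33330} = \frac{653 + 13678}{27213 + 33330} = \frac{14331}{60543} = 14331 \cdot \frac{1}{60543} = \frac{4777}{20181}$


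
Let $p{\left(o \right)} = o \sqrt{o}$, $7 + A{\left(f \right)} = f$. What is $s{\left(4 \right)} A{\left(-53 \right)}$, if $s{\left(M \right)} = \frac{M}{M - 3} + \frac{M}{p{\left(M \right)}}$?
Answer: $-270$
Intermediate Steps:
$A{\left(f \right)} = -7 + f$
$p{\left(o \right)} = o^{\frac{3}{2}}$
$s{\left(M \right)} = \frac{1}{\sqrt{M}} + \frac{M}{-3 + M}$ ($s{\left(M \right)} = \frac{M}{M - 3} + \frac{M}{M^{\frac{3}{2}}} = \frac{M}{-3 + M} + \frac{1}{\sqrt{M}} = \frac{1}{\sqrt{M}} + \frac{M}{-3 + M}$)
$s{\left(4 \right)} A{\left(-53 \right)} = \frac{-3 + 4 + 4^{\frac{3}{2}}}{2 \left(-3 + 4\right)} \left(-7 - 53\right) = \frac{-3 + 4 + 8}{2 \cdot 1} \left(-60\right) = \frac{1}{2} \cdot 1 \cdot 9 \left(-60\right) = \frac{9}{2} \left(-60\right) = -270$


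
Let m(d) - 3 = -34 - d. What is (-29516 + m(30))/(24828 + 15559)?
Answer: -29577/40387 ≈ -0.73234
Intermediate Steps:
m(d) = -31 - d (m(d) = 3 + (-34 - d) = -31 - d)
(-29516 + m(30))/(24828 + 15559) = (-29516 + (-31 - 1*30))/(24828 + 15559) = (-29516 + (-31 - 30))/40387 = (-29516 - 61)*(1/40387) = -29577*1/40387 = -29577/40387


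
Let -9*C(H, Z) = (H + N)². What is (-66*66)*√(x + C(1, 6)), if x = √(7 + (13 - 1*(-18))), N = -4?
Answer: -4356*√(-1 + √38) ≈ -9899.2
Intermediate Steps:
C(H, Z) = -(-4 + H)²/9 (C(H, Z) = -(H - 4)²/9 = -(-4 + H)²/9)
x = √38 (x = √(7 + (13 + 18)) = √(7 + 31) = √38 ≈ 6.1644)
(-66*66)*√(x + C(1, 6)) = (-66*66)*√(√38 - (-4 + 1)²/9) = -4356*√(√38 - ⅑*(-3)²) = -4356*√(√38 - ⅑*9) = -4356*√(√38 - 1) = -4356*√(-1 + √38)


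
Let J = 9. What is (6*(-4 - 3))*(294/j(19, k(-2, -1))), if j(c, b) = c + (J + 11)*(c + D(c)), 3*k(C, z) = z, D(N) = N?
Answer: -12348/779 ≈ -15.851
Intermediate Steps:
k(C, z) = z/3
j(c, b) = 41*c (j(c, b) = c + (9 + 11)*(c + c) = c + 20*(2*c) = c + 40*c = 41*c)
(6*(-4 - 3))*(294/j(19, k(-2, -1))) = (6*(-4 - 3))*(294/((41*19))) = (6*(-7))*(294/779) = -12348/779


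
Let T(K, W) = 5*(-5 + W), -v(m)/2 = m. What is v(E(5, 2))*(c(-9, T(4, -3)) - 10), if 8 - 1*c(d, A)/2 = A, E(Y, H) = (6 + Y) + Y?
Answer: -2752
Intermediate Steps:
E(Y, H) = 6 + 2*Y
v(m) = -2*m
T(K, W) = -25 + 5*W
c(d, A) = 16 - 2*A
v(E(5, 2))*(c(-9, T(4, -3)) - 10) = (-2*(6 + 2*5))*((16 - 2*(-25 + 5*(-3))) - 10) = (-2*(6 + 10))*((16 - 2*(-25 - 15)) - 10) = (-2*16)*((16 - 2*(-40)) - 10) = -32*((16 + 80) - 10) = -32*(96 - 10) = -32*86 = -2752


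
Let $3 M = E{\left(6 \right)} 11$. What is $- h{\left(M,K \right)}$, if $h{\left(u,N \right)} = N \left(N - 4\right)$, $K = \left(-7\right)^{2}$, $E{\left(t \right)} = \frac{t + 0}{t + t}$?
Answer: $-2205$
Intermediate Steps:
$E{\left(t \right)} = \frac{1}{2}$ ($E{\left(t \right)} = \frac{t}{2 t} = t \frac{1}{2 t} = \frac{1}{2}$)
$M = \frac{11}{6}$ ($M = \frac{\frac{1}{2} \cdot 11}{3} = \frac{1}{3} \cdot \frac{11}{2} = \frac{11}{6} \approx 1.8333$)
$K = 49$
$h{\left(u,N \right)} = N \left(-4 + N\right)$
$- h{\left(M,K \right)} = - 49 \left(-4 + 49\right) = - 49 \cdot 45 = \left(-1\right) 2205 = -2205$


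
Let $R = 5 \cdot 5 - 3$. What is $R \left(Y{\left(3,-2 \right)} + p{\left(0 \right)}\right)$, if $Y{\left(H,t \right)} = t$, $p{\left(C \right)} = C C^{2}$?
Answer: $-44$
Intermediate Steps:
$p{\left(C \right)} = C^{3}$
$R = 22$ ($R = 25 - 3 = 22$)
$R \left(Y{\left(3,-2 \right)} + p{\left(0 \right)}\right) = 22 \left(-2 + 0^{3}\right) = 22 \left(-2 + 0\right) = 22 \left(-2\right) = -44$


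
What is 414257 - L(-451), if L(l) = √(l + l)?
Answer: 414257 - I*√902 ≈ 4.1426e+5 - 30.033*I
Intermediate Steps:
L(l) = √2*√l (L(l) = √(2*l) = √2*√l)
414257 - L(-451) = 414257 - √2*√(-451) = 414257 - √2*I*√451 = 414257 - I*√902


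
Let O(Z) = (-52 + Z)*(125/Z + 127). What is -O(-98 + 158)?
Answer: -3098/3 ≈ -1032.7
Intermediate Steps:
O(Z) = (-52 + Z)*(127 + 125/Z)
-O(-98 + 158) = -(-6479 - 6500/(-98 + 158) + 127*(-98 + 158)) = -(-6479 - 6500/60 + 127*60) = -(-6479 - 6500*1/60 + 7620) = -(-6479 - 325/3 + 7620) = -1*3098/3 = -3098/3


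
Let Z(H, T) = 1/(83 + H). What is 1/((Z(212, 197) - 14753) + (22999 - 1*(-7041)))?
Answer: 295/4509666 ≈ 6.5415e-5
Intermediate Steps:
1/((Z(212, 197) - 14753) + (22999 - 1*(-7041))) = 1/((1/(83 + 212) - 14753) + (22999 - 1*(-7041))) = 1/((1/295 - 14753) + (22999 + 7041)) = 1/((1/295 - 14753) + 30040) = 1/(-4352134/295 + 30040) = 1/(4509666/295) = 295/4509666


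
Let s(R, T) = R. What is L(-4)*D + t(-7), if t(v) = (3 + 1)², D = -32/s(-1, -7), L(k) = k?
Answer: -112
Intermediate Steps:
D = 32 (D = -32/(-1) = -32*(-1) = 32)
t(v) = 16 (t(v) = 4² = 16)
L(-4)*D + t(-7) = -4*32 + 16 = -128 + 16 = -112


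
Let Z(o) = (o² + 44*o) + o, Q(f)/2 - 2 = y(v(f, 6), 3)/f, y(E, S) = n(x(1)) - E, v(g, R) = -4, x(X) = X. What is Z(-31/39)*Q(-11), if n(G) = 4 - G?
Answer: -534440/5577 ≈ -95.829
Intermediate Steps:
y(E, S) = 3 - E (y(E, S) = (4 - 1*1) - E = (4 - 1) - E = 3 - E)
Q(f) = 4 + 14/f (Q(f) = 4 + 2*((3 - 1*(-4))/f) = 4 + 2*((3 + 4)/f) = 4 + 2*(7/f) = 4 + 14/f)
Z(o) = o² + 45*o
Z(-31/39)*Q(-11) = ((-31/39)*(45 - 31/39))*(4 + 14/(-11)) = ((-31*1/39)*(45 - 31*1/39))*(4 + 14*(-1/11)) = (-31*(45 - 31/39)/39)*(4 - 14/11) = -31/39*1724/39*(30/11) = -53444/1521*30/11 = -534440/5577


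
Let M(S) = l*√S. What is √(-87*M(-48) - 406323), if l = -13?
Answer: √(-406323 + 4524*I*√3) ≈ 6.146 + 637.46*I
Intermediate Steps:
M(S) = -13*√S
√(-87*M(-48) - 406323) = √(-(-1131)*√(-48) - 406323) = √(-(-1131)*4*I*√3 - 406323) = √(-(-4524)*I*√3 - 406323) = √(4524*I*√3 - 406323) = √(-406323 + 4524*I*√3)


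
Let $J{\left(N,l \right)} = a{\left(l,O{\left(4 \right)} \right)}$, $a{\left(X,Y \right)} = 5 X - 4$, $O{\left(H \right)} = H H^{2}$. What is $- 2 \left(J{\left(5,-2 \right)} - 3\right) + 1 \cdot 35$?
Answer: $69$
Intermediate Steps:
$O{\left(H \right)} = H^{3}$
$a{\left(X,Y \right)} = -4 + 5 X$
$J{\left(N,l \right)} = -4 + 5 l$
$- 2 \left(J{\left(5,-2 \right)} - 3\right) + 1 \cdot 35 = - 2 \left(\left(-4 + 5 \left(-2\right)\right) - 3\right) + 1 \cdot 35 = - 2 \left(\left(-4 - 10\right) - 3\right) + 35 = - 2 \left(-14 - 3\right) + 35 = \left(-2\right) \left(-17\right) + 35 = 34 + 35 = 69$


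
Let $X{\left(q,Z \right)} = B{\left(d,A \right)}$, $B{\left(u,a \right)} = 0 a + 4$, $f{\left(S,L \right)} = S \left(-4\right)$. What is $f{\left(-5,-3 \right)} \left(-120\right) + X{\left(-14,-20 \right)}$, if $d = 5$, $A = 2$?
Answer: $-2396$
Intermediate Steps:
$f{\left(S,L \right)} = - 4 S$
$B{\left(u,a \right)} = 4$ ($B{\left(u,a \right)} = 0 + 4 = 4$)
$X{\left(q,Z \right)} = 4$
$f{\left(-5,-3 \right)} \left(-120\right) + X{\left(-14,-20 \right)} = \left(-4\right) \left(-5\right) \left(-120\right) + 4 = 20 \left(-120\right) + 4 = -2400 + 4 = -2396$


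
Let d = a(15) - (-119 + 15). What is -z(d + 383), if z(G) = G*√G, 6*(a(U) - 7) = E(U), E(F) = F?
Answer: -993*√1986/4 ≈ -11063.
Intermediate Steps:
a(U) = 7 + U/6
d = 227/2 (d = (7 + (⅙)*15) - (-119 + 15) = (7 + 5/2) - 1*(-104) = 19/2 + 104 = 227/2 ≈ 113.50)
z(G) = G^(3/2)
-z(d + 383) = -(227/2 + 383)^(3/2) = -(993/2)^(3/2) = -993*√1986/4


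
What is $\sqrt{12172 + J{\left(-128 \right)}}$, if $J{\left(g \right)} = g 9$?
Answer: $2 \sqrt{2755} \approx 104.98$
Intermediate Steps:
$J{\left(g \right)} = 9 g$
$\sqrt{12172 + J{\left(-128 \right)}} = \sqrt{12172 + 9 \left(-128\right)} = \sqrt{12172 - 1152} = \sqrt{11020} = 2 \sqrt{2755}$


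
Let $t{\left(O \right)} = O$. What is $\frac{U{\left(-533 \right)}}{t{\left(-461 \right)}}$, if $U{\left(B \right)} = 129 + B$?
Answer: $\frac{404}{461} \approx 0.87636$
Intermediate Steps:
$\frac{U{\left(-533 \right)}}{t{\left(-461 \right)}} = \frac{129 - 533}{-461} = \left(-404\right) \left(- \frac{1}{461}\right) = \frac{404}{461}$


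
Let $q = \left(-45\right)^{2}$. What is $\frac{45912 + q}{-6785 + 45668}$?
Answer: $\frac{15979}{12961} \approx 1.2329$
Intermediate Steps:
$q = 2025$
$\frac{45912 + q}{-6785 + 45668} = \frac{45912 + 2025}{-6785 + 45668} = \frac{47937}{38883} = 47937 \cdot \frac{1}{38883} = \frac{15979}{12961}$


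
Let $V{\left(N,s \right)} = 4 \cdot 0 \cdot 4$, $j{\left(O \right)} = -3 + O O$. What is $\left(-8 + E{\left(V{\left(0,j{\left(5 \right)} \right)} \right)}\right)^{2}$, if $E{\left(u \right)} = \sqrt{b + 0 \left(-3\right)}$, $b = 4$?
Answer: $36$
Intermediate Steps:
$j{\left(O \right)} = -3 + O^{2}$
$V{\left(N,s \right)} = 0$ ($V{\left(N,s \right)} = 0 \cdot 4 = 0$)
$E{\left(u \right)} = 2$ ($E{\left(u \right)} = \sqrt{4 + 0 \left(-3\right)} = \sqrt{4 + 0} = \sqrt{4} = 2$)
$\left(-8 + E{\left(V{\left(0,j{\left(5 \right)} \right)} \right)}\right)^{2} = \left(-8 + 2\right)^{2} = \left(-6\right)^{2} = 36$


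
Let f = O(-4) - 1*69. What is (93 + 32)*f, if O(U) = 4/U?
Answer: -8750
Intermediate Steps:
f = -70 (f = 4/(-4) - 1*69 = 4*(-1/4) - 69 = -1 - 69 = -70)
(93 + 32)*f = (93 + 32)*(-70) = 125*(-70) = -8750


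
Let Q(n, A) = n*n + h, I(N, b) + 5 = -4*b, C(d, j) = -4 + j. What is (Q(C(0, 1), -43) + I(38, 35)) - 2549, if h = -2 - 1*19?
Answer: -2706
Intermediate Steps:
h = -21 (h = -2 - 19 = -21)
I(N, b) = -5 - 4*b
Q(n, A) = -21 + n**2 (Q(n, A) = n*n - 21 = n**2 - 21 = -21 + n**2)
(Q(C(0, 1), -43) + I(38, 35)) - 2549 = ((-21 + (-4 + 1)**2) + (-5 - 4*35)) - 2549 = ((-21 + (-3)**2) + (-5 - 140)) - 2549 = ((-21 + 9) - 145) - 2549 = (-12 - 145) - 2549 = -157 - 2549 = -2706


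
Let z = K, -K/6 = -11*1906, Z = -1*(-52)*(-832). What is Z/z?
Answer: -10816/31449 ≈ -0.34392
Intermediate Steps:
Z = -43264 (Z = 52*(-832) = -43264)
K = 125796 (K = -(-66)*1906 = -6*(-20966) = 125796)
z = 125796
Z/z = -43264/125796 = -43264*1/125796 = -10816/31449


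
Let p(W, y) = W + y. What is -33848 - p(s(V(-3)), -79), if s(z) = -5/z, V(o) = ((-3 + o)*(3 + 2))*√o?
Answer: -33769 + I*√3/18 ≈ -33769.0 + 0.096225*I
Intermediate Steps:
V(o) = √o*(-15 + 5*o) (V(o) = ((-3 + o)*5)*√o = (-15 + 5*o)*√o = √o*(-15 + 5*o))
-33848 - p(s(V(-3)), -79) = -33848 - (-5*(-I*√3/(15*(-3 - 3))) - 79) = -33848 - (-5*I*√3/90 - 79) = -33848 - (-I*√3/18 - 79) = -33848 - (-79 - I*√3/18) = -33848 + (79 + I*√3/18) = -33769 + I*√3/18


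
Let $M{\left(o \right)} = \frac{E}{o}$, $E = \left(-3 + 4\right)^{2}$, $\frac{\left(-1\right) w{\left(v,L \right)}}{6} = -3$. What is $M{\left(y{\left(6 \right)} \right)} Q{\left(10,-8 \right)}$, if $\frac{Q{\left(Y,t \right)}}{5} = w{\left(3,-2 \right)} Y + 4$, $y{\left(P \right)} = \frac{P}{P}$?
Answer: $920$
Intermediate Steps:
$y{\left(P \right)} = 1$
$w{\left(v,L \right)} = 18$ ($w{\left(v,L \right)} = \left(-6\right) \left(-3\right) = 18$)
$Q{\left(Y,t \right)} = 20 + 90 Y$ ($Q{\left(Y,t \right)} = 5 \left(18 Y + 4\right) = 5 \left(4 + 18 Y\right) = 20 + 90 Y$)
$E = 1$ ($E = 1^{2} = 1$)
$M{\left(o \right)} = \frac{1}{o}$ ($M{\left(o \right)} = 1 \frac{1}{o} = \frac{1}{o}$)
$M{\left(y{\left(6 \right)} \right)} Q{\left(10,-8 \right)} = \frac{20 + 90 \cdot 10}{1} = 1 \left(20 + 900\right) = 1 \cdot 920 = 920$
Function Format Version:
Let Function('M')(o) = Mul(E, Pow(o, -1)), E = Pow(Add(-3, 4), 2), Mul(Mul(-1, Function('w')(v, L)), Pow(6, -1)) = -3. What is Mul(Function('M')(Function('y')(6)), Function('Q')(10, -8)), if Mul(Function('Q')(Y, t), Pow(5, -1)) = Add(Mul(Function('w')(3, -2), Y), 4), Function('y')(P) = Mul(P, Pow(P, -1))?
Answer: 920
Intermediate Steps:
Function('y')(P) = 1
Function('w')(v, L) = 18 (Function('w')(v, L) = Mul(-6, -3) = 18)
Function('Q')(Y, t) = Add(20, Mul(90, Y)) (Function('Q')(Y, t) = Mul(5, Add(Mul(18, Y), 4)) = Mul(5, Add(4, Mul(18, Y))) = Add(20, Mul(90, Y)))
E = 1 (E = Pow(1, 2) = 1)
Function('M')(o) = Pow(o, -1) (Function('M')(o) = Mul(1, Pow(o, -1)) = Pow(o, -1))
Mul(Function('M')(Function('y')(6)), Function('Q')(10, -8)) = Mul(Pow(1, -1), Add(20, Mul(90, 10))) = Mul(1, Add(20, 900)) = Mul(1, 920) = 920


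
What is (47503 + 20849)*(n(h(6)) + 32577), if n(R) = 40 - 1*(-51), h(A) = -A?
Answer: 2232923136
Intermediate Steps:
n(R) = 91 (n(R) = 40 + 51 = 91)
(47503 + 20849)*(n(h(6)) + 32577) = (47503 + 20849)*(91 + 32577) = 68352*32668 = 2232923136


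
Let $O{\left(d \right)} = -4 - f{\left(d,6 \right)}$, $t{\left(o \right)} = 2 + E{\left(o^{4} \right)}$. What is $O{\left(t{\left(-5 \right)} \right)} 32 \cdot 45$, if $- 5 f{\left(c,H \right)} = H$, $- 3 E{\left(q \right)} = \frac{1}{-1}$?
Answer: $-4032$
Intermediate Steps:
$E{\left(q \right)} = \frac{1}{3}$ ($E{\left(q \right)} = - \frac{1}{3 \left(-1\right)} = \left(- \frac{1}{3}\right) \left(-1\right) = \frac{1}{3}$)
$f{\left(c,H \right)} = - \frac{H}{5}$
$t{\left(o \right)} = \frac{7}{3}$ ($t{\left(o \right)} = 2 + \frac{1}{3} = \frac{7}{3}$)
$O{\left(d \right)} = - \frac{14}{5}$ ($O{\left(d \right)} = -4 - \left(- \frac{1}{5}\right) 6 = -4 - - \frac{6}{5} = -4 + \frac{6}{5} = - \frac{14}{5}$)
$O{\left(t{\left(-5 \right)} \right)} 32 \cdot 45 = \left(- \frac{14}{5}\right) 32 \cdot 45 = \left(- \frac{448}{5}\right) 45 = -4032$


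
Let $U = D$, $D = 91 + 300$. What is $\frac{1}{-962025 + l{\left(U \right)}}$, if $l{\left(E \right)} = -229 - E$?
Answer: $- \frac{1}{962645} \approx -1.0388 \cdot 10^{-6}$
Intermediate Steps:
$D = 391$
$U = 391$
$\frac{1}{-962025 + l{\left(U \right)}} = \frac{1}{-962025 - 620} = \frac{1}{-962645} = - \frac{1}{962645}$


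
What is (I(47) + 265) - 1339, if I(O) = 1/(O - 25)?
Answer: -23627/22 ≈ -1074.0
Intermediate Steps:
I(O) = 1/(-25 + O)
(I(47) + 265) - 1339 = (1/(-25 + 47) + 265) - 1339 = (1/22 + 265) - 1339 = 5831/22 - 1339 = -23627/22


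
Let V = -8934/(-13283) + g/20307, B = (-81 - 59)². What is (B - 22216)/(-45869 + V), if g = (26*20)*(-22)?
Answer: 705634296696/12372577398371 ≈ 0.057032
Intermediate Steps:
g = -11440 (g = 520*(-22) = -11440)
B = 19600 (B = (-140)² = 19600)
V = 29465218/269737881 (V = -8934/(-13283) - 11440/20307 = -8934*(-1/13283) - 11440*1/20307 = 8934/13283 - 11440/20307 = 29465218/269737881 ≈ 0.10924)
(B - 22216)/(-45869 + V) = (19600 - 22216)/(-45869 + 29465218/269737881) = -2616/(-12372577398371/269737881) = -2616*(-269737881/12372577398371) = 705634296696/12372577398371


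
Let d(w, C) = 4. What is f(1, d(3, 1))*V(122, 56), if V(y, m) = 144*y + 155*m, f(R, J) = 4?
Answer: 104992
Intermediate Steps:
f(1, d(3, 1))*V(122, 56) = 4*(144*122 + 155*56) = 4*(17568 + 8680) = 4*26248 = 104992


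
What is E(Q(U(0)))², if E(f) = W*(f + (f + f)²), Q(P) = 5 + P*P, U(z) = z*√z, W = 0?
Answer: 0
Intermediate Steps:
U(z) = z^(3/2)
Q(P) = 5 + P²
E(f) = 0 (E(f) = 0*(f + (f + f)²) = 0*(f + (2*f)²) = 0*(f + 4*f²) = 0)
E(Q(U(0)))² = 0² = 0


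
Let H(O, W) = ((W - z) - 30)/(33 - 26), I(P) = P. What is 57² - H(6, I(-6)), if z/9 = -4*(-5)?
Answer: 22959/7 ≈ 3279.9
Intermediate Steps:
z = 180 (z = 9*(-4*(-5)) = 9*20 = 180)
H(O, W) = -30 + W/7 (H(O, W) = ((W - 1*180) - 30)/(33 - 26) = ((W - 180) - 30)/7 = ((-180 + W) - 30)*(⅐) = (-210 + W)*(⅐) = -30 + W/7)
57² - H(6, I(-6)) = 57² - (-30 + (⅐)*(-6)) = 3249 - (-30 - 6/7) = 3249 - 1*(-216/7) = 3249 + 216/7 = 22959/7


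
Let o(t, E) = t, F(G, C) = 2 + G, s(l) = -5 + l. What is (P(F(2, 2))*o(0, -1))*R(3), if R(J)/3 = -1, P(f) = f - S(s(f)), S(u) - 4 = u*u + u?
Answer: 0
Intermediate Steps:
S(u) = 4 + u + u² (S(u) = 4 + (u*u + u) = 4 + (u² + u) = 4 + (u + u²) = 4 + u + u²)
P(f) = 1 - (-5 + f)² (P(f) = f - (4 + (-5 + f) + (-5 + f)²) = f - (-1 + f + (-5 + f)²) = f + (1 - f - (-5 + f)²) = 1 - (-5 + f)²)
R(J) = -3 (R(J) = 3*(-1) = -3)
(P(F(2, 2))*o(0, -1))*R(3) = ((1 - (-5 + (2 + 2))²)*0)*(-3) = ((1 - (-5 + 4)²)*0)*(-3) = ((1 - 1*(-1)²)*0)*(-3) = ((1 - 1*1)*0)*(-3) = ((1 - 1)*0)*(-3) = (0*0)*(-3) = 0*(-3) = 0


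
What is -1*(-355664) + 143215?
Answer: 498879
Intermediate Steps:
-1*(-355664) + 143215 = 355664 + 143215 = 498879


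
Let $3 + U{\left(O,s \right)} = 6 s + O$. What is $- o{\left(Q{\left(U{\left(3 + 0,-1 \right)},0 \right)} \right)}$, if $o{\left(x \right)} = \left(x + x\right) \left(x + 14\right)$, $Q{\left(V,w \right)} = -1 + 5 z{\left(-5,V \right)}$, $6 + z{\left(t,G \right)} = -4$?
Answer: $-3774$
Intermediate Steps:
$z{\left(t,G \right)} = -10$ ($z{\left(t,G \right)} = -6 - 4 = -10$)
$U{\left(O,s \right)} = -3 + O + 6 s$ ($U{\left(O,s \right)} = -3 + \left(6 s + O\right) = -3 + \left(O + 6 s\right) = -3 + O + 6 s$)
$Q{\left(V,w \right)} = -51$ ($Q{\left(V,w \right)} = -1 + 5 \left(-10\right) = -1 - 50 = -51$)
$o{\left(x \right)} = 2 x \left(14 + x\right)$
$- o{\left(Q{\left(U{\left(3 + 0,-1 \right)},0 \right)} \right)} = - 2 \left(-51\right) \left(14 - 51\right) = - 2 \left(-51\right) \left(-37\right) = \left(-1\right) 3774 = -3774$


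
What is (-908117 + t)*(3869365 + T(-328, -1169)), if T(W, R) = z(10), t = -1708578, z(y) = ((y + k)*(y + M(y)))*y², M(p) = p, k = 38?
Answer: -10376150768675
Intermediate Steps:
z(y) = 2*y³*(38 + y) (z(y) = ((y + 38)*(y + y))*y² = ((38 + y)*(2*y))*y² = (2*y*(38 + y))*y² = 2*y³*(38 + y))
T(W, R) = 96000 (T(W, R) = 2*10³*(38 + 10) = 2*1000*48 = 96000)
(-908117 + t)*(3869365 + T(-328, -1169)) = (-908117 - 1708578)*(3869365 + 96000) = -2616695*3965365 = -10376150768675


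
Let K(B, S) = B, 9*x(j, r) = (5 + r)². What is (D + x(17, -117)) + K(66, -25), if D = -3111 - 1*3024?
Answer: -42077/9 ≈ -4675.2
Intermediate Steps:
x(j, r) = (5 + r)²/9
D = -6135 (D = -3111 - 3024 = -6135)
(D + x(17, -117)) + K(66, -25) = (-6135 + (5 - 117)²/9) + 66 = (-6135 + (⅑)*(-112)²) + 66 = (-6135 + (⅑)*12544) + 66 = (-6135 + 12544/9) + 66 = -42671/9 + 66 = -42077/9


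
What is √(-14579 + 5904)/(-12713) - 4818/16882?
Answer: -2409/8441 - 5*I*√347/12713 ≈ -0.28539 - 0.0073263*I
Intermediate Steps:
√(-14579 + 5904)/(-12713) - 4818/16882 = √(-8675)*(-1/12713) - 4818*1/16882 = (5*I*√347)*(-1/12713) - 2409/8441 = -5*I*√347/12713 - 2409/8441 = -2409/8441 - 5*I*√347/12713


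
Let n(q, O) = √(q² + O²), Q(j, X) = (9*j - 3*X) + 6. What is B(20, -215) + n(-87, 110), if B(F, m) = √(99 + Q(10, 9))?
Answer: √19669 + 2*√42 ≈ 153.21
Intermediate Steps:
Q(j, X) = 6 - 3*X + 9*j (Q(j, X) = (-3*X + 9*j) + 6 = 6 - 3*X + 9*j)
B(F, m) = 2*√42 (B(F, m) = √(99 + (6 - 3*9 + 9*10)) = √(99 + (6 - 27 + 90)) = √(99 + 69) = √168 = 2*√42)
n(q, O) = √(O² + q²)
B(20, -215) + n(-87, 110) = 2*√42 + √(110² + (-87)²) = 2*√42 + √(12100 + 7569) = 2*√42 + √19669 = √19669 + 2*√42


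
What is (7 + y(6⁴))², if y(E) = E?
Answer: 1697809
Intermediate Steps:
(7 + y(6⁴))² = (7 + 6⁴)² = (7 + 1296)² = 1303² = 1697809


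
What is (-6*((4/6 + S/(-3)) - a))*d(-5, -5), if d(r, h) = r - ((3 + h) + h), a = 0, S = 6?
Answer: 16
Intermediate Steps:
d(r, h) = -3 + r - 2*h (d(r, h) = r - (3 + 2*h) = r + (-3 - 2*h) = -3 + r - 2*h)
(-6*((4/6 + S/(-3)) - a))*d(-5, -5) = (-6*((4/6 + 6/(-3)) - 1*0))*(-3 - 5 - 2*(-5)) = (-6*((4*(⅙) + 6*(-⅓)) + 0))*(-3 - 5 + 10) = -6*((⅔ - 2) + 0)*2 = -6*(-4/3 + 0)*2 = -6*(-4/3)*2 = 8*2 = 16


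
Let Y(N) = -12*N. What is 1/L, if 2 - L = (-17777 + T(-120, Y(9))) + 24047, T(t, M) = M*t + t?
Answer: -1/19108 ≈ -5.2334e-5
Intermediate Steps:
T(t, M) = t + M*t
L = -19108 (L = 2 - ((-17777 - 120*(1 - 12*9)) + 24047) = 2 - ((-17777 - 120*(1 - 108)) + 24047) = 2 - ((-17777 - 120*(-107)) + 24047) = 2 - ((-17777 + 12840) + 24047) = 2 - (-4937 + 24047) = 2 - 1*19110 = 2 - 19110 = -19108)
1/L = 1/(-19108) = -1/19108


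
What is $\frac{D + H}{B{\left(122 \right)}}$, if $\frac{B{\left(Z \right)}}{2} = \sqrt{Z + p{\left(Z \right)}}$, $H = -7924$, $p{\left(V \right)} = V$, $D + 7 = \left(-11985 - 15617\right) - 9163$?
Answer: $- \frac{11174 \sqrt{61}}{61} \approx -1430.7$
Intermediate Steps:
$D = -36772$ ($D = -7 - 36765 = -36772$)
$B{\left(Z \right)} = 2 \sqrt{2} \sqrt{Z}$ ($B{\left(Z \right)} = 2 \sqrt{Z + Z} = 2 \sqrt{2 Z} = 2 \sqrt{2} \sqrt{Z}$)
$\frac{D + H}{B{\left(122 \right)}} = \frac{-36772 - 7924}{2 \sqrt{2} \sqrt{122}} = - \frac{44696}{4 \sqrt{61}} = - 44696 \frac{\sqrt{61}}{244} = - \frac{11174 \sqrt{61}}{61}$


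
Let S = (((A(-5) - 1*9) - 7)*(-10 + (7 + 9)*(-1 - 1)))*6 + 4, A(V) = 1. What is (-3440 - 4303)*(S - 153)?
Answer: -28114833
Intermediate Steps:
S = 3784 (S = (((1 - 1*9) - 7)*(-10 + (7 + 9)*(-1 - 1)))*6 + 4 = (((1 - 9) - 7)*(-10 + 16*(-2)))*6 + 4 = ((-8 - 7)*(-10 - 32))*6 + 4 = -15*(-42)*6 + 4 = 630*6 + 4 = 3780 + 4 = 3784)
(-3440 - 4303)*(S - 153) = (-3440 - 4303)*(3784 - 153) = -7743*3631 = -28114833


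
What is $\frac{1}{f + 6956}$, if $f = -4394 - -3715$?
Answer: $\frac{1}{6277} \approx 0.00015931$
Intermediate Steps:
$f = -679$ ($f = -4394 + 3715 = -679$)
$\frac{1}{f + 6956} = \frac{1}{-679 + 6956} = \frac{1}{6277}$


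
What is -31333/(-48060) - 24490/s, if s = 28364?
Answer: -72065047/340793460 ≈ -0.21146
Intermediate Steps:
-31333/(-48060) - 24490/s = -31333/(-48060) - 24490/28364 = -31333*(-1/48060) - 24490*1/28364 = 31333/48060 - 12245/14182 = -72065047/340793460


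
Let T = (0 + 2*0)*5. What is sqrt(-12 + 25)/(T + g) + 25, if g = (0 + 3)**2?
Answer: 25 + sqrt(13)/9 ≈ 25.401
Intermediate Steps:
g = 9 (g = 3**2 = 9)
T = 0 (T = (0 + 0)*5 = 0*5 = 0)
sqrt(-12 + 25)/(T + g) + 25 = sqrt(-12 + 25)/(0 + 9) + 25 = sqrt(13)/9 + 25 = 25 + sqrt(13)/9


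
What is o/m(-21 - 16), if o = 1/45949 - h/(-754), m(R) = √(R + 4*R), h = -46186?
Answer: 212219976*I*√185/640942601 ≈ 4.5035*I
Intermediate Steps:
m(R) = √5*√R (m(R) = √(5*R) = √5*√R)
o = -1061099880/17322773 (o = 1/45949 - (-46186)/(-754) = 1/45949 - (-46186)*(-1)/754 = 1/45949 - 1*23093/377 = 1/45949 - 23093/377 = -1061099880/17322773 ≈ -61.255)
o/m(-21 - 16) = -1061099880*√5/(5*√(-21 - 16))/17322773 = -1061099880*(-I*√185/185)/17322773 = -(-212219976)*I*√185/640942601 = 212219976*I*√185/640942601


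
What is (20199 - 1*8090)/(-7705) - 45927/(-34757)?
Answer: -67004978/267802685 ≈ -0.25020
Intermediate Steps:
(20199 - 1*8090)/(-7705) - 45927/(-34757) = (20199 - 8090)*(-1/7705) - 45927*(-1/34757) = 12109*(-1/7705) + 45927/34757 = -12109/7705 + 45927/34757 = -67004978/267802685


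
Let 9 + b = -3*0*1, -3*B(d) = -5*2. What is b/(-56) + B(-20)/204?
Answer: 1517/8568 ≈ 0.17705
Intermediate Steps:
B(d) = 10/3 (B(d) = -(-5)*2/3 = -⅓*(-10) = 10/3)
b = -9 (b = -9 - 3*0*1 = -9 + 0*1 = -9 + 0 = -9)
b/(-56) + B(-20)/204 = -9/(-56) + (10/3)/204 = -9*(-1/56) + (10/3)*(1/204) = 9/56 + 5/306 = 1517/8568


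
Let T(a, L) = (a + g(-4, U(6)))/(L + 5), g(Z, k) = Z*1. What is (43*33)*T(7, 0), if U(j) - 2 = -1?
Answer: 4257/5 ≈ 851.40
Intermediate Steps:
U(j) = 1 (U(j) = 2 - 1 = 1)
g(Z, k) = Z
T(a, L) = (-4 + a)/(5 + L) (T(a, L) = (a - 4)/(L + 5) = (-4 + a)/(5 + L))
(43*33)*T(7, 0) = (43*33)*((-4 + 7)/(5 + 0)) = 1419*(3/5) = 4257/5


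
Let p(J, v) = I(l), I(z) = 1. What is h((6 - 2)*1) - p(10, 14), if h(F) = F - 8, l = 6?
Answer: -5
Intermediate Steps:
p(J, v) = 1
h(F) = -8 + F
h((6 - 2)*1) - p(10, 14) = (-8 + (6 - 2)*1) - 1*1 = (-8 + 4*1) - 1 = (-8 + 4) - 1 = -4 - 1 = -5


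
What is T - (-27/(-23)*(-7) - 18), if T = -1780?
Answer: -40337/23 ≈ -1753.8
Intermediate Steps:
T - (-27/(-23)*(-7) - 18) = -1780 - (-27/(-23)*(-7) - 18) = -1780 - (-27*(-1/23)*(-7) - 18) = -1780 - ((27/23)*(-7) - 18) = -1780 - (-189/23 - 18) = -1780 - 1*(-603/23) = -1780 + 603/23 = -40337/23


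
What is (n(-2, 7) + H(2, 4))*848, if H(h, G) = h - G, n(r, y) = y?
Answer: 4240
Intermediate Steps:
(n(-2, 7) + H(2, 4))*848 = (7 + (2 - 1*4))*848 = (7 + (2 - 4))*848 = (7 - 2)*848 = 5*848 = 4240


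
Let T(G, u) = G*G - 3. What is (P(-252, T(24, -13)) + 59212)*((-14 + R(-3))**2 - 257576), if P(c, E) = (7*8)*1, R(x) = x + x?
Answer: -15242307168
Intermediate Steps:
T(G, u) = -3 + G**2 (T(G, u) = G**2 - 3 = -3 + G**2)
R(x) = 2*x
P(c, E) = 56 (P(c, E) = 56*1 = 56)
(P(-252, T(24, -13)) + 59212)*((-14 + R(-3))**2 - 257576) = (56 + 59212)*((-14 + 2*(-3))**2 - 257576) = 59268*((-14 - 6)**2 - 257576) = 59268*((-20)**2 - 257576) = 59268*(400 - 257576) = 59268*(-257176) = -15242307168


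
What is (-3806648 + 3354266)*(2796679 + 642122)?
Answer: -1555651673982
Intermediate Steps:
(-3806648 + 3354266)*(2796679 + 642122) = -452382*3438801 = -1555651673982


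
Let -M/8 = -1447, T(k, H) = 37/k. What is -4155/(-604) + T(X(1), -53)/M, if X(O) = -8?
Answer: 96190973/13983808 ≈ 6.8787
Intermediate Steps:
M = 11576 (M = -8*(-1447) = 11576)
-4155/(-604) + T(X(1), -53)/M = -4155/(-604) + (37/(-8))/11576 = -4155*(-1/604) + (37*(-1/8))*(1/11576) = 4155/604 - 37/8*1/11576 = 4155/604 - 37/92608 = 96190973/13983808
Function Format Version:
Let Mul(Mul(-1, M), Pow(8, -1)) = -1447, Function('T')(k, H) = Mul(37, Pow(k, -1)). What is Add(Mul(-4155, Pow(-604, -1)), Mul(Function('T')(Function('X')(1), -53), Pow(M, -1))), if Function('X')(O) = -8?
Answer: Rational(96190973, 13983808) ≈ 6.8787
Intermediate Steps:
M = 11576 (M = Mul(-8, -1447) = 11576)
Add(Mul(-4155, Pow(-604, -1)), Mul(Function('T')(Function('X')(1), -53), Pow(M, -1))) = Add(Mul(-4155, Pow(-604, -1)), Mul(Mul(37, Pow(-8, -1)), Pow(11576, -1))) = Add(Mul(-4155, Rational(-1, 604)), Mul(Mul(37, Rational(-1, 8)), Rational(1, 11576))) = Add(Rational(4155, 604), Mul(Rational(-37, 8), Rational(1, 11576))) = Add(Rational(4155, 604), Rational(-37, 92608)) = Rational(96190973, 13983808)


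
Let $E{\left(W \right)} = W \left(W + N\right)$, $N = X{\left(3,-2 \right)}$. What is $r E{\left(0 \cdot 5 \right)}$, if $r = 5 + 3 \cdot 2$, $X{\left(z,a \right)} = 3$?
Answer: $0$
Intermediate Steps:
$N = 3$
$E{\left(W \right)} = W \left(3 + W\right)$ ($E{\left(W \right)} = W \left(W + 3\right) = W \left(3 + W\right)$)
$r = 11$ ($r = 5 + 6 = 11$)
$r E{\left(0 \cdot 5 \right)} = 11 \cdot 0 \cdot 5 \left(3 + 0 \cdot 5\right) = 11 \cdot 0 \left(3 + 0\right) = 11 \cdot 0 \cdot 3 = 11 \cdot 0 = 0$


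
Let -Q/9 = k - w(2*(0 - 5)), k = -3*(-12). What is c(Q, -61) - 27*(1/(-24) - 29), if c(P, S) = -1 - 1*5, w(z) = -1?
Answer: 6225/8 ≈ 778.13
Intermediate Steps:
k = 36
Q = -333 (Q = -9*(36 - 1*(-1)) = -9*(36 + 1) = -9*37 = -333)
c(P, S) = -6 (c(P, S) = -1 - 5 = -6)
c(Q, -61) - 27*(1/(-24) - 29) = -6 - 27*(1/(-24) - 29) = -6 - 27*(-1/24 - 29) = -6 - 27*(-697/24) = -6 + 6273/8 = 6225/8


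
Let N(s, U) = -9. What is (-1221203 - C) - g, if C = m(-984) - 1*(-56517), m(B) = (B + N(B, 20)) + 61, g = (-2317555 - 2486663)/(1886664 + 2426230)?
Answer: -2753323250127/2156447 ≈ -1.2768e+6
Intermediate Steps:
g = -2402109/2156447 (g = -4804218/4312894 = -4804218*1/4312894 = -2402109/2156447 ≈ -1.1139)
m(B) = 52 + B (m(B) = (B - 9) + 61 = (-9 + B) + 61 = 52 + B)
C = 55585 (C = (52 - 984) - 1*(-56517) = -932 + 56517 = 55585)
(-1221203 - C) - g = (-1221203 - 1*55585) - 1*(-2402109/2156447) = (-1221203 - 55585) + 2402109/2156447 = -1276788 + 2402109/2156447 = -2753323250127/2156447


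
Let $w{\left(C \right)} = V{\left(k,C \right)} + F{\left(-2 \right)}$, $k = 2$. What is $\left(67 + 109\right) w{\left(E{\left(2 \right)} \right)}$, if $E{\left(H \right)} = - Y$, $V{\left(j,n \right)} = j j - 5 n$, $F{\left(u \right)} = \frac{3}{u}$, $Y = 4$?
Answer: $3960$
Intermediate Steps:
$V{\left(j,n \right)} = j^{2} - 5 n$
$E{\left(H \right)} = -4$ ($E{\left(H \right)} = \left(-1\right) 4 = -4$)
$w{\left(C \right)} = \frac{5}{2} - 5 C$ ($w{\left(C \right)} = \left(2^{2} - 5 C\right) + \frac{3}{-2} = \left(4 - 5 C\right) + 3 \left(- \frac{1}{2}\right) = \left(4 - 5 C\right) - \frac{3}{2} = \frac{5}{2} - 5 C$)
$\left(67 + 109\right) w{\left(E{\left(2 \right)} \right)} = \left(67 + 109\right) \left(\frac{5}{2} - -20\right) = 176 \left(\frac{5}{2} + 20\right) = 176 \cdot \frac{45}{2} = 3960$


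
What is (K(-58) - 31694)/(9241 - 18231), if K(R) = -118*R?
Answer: 2485/899 ≈ 2.7642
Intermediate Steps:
(K(-58) - 31694)/(9241 - 18231) = (-118*(-58) - 31694)/(9241 - 18231) = (6844 - 31694)/(-8990) = -24850*(-1/8990) = 2485/899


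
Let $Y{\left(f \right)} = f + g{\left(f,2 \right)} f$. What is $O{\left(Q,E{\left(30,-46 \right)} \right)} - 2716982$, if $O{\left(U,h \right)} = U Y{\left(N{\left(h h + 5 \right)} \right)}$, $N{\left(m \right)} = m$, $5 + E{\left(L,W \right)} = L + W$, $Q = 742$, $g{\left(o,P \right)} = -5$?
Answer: $-4040710$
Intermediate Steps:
$E{\left(L,W \right)} = -5 + L + W$ ($E{\left(L,W \right)} = -5 + \left(L + W\right) = -5 + L + W$)
$Y{\left(f \right)} = - 4 f$ ($Y{\left(f \right)} = f - 5 f = - 4 f$)
$O{\left(U,h \right)} = U \left(-20 - 4 h^{2}\right)$ ($O{\left(U,h \right)} = U \left(- 4 \left(h h + 5\right)\right) = U \left(- 4 \left(h^{2} + 5\right)\right) = U \left(- 4 \left(5 + h^{2}\right)\right) = U \left(-20 - 4 h^{2}\right)$)
$O{\left(Q,E{\left(30,-46 \right)} \right)} - 2716982 = 4 \cdot 742 \left(-5 - \left(-5 + 30 - 46\right)^{2}\right) - 2716982 = 4 \cdot 742 \left(-5 - \left(-21\right)^{2}\right) - 2716982 = 4 \cdot 742 \left(-5 - 441\right) - 2716982 = 4 \cdot 742 \left(-446\right) - 2716982 = -1323728 - 2716982 = -4040710$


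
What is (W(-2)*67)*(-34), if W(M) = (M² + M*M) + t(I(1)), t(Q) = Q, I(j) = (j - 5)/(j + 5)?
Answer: -50116/3 ≈ -16705.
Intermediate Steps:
I(j) = (-5 + j)/(5 + j)
W(M) = -⅔ + 2*M² (W(M) = (M² + M*M) + (-5 + 1)/(5 + 1) = (M² + M²) - 4/6 = 2*M² + (⅙)*(-4) = 2*M² - ⅔ = -⅔ + 2*M²)
(W(-2)*67)*(-34) = ((-⅔ + 2*(-2)²)*67)*(-34) = ((-⅔ + 2*4)*67)*(-34) = ((-⅔ + 8)*67)*(-34) = ((22/3)*67)*(-34) = (1474/3)*(-34) = -50116/3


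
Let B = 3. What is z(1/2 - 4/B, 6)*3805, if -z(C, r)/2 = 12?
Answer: -91320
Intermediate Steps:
z(C, r) = -24 (z(C, r) = -2*12 = -24)
z(1/2 - 4/B, 6)*3805 = -24*3805 = -91320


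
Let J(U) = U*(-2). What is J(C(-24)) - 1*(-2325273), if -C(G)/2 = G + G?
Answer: 2325081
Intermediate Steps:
C(G) = -4*G (C(G) = -2*(G + G) = -4*G)
J(U) = -2*U
J(C(-24)) - 1*(-2325273) = -(-8)*(-24) - 1*(-2325273) = -2*96 + 2325273 = -192 + 2325273 = 2325081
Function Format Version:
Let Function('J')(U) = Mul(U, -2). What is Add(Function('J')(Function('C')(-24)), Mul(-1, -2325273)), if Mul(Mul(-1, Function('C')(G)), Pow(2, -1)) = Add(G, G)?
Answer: 2325081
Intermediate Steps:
Function('C')(G) = Mul(-4, G) (Function('C')(G) = Mul(-2, Add(G, G)) = Mul(-2, Mul(2, G)) = Mul(-4, G))
Function('J')(U) = Mul(-2, U)
Add(Function('J')(Function('C')(-24)), Mul(-1, -2325273)) = Add(Mul(-2, Mul(-4, -24)), Mul(-1, -2325273)) = Add(Mul(-2, 96), 2325273) = Add(-192, 2325273) = 2325081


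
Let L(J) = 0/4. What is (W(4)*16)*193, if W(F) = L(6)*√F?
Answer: 0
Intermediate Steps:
L(J) = 0 (L(J) = 0*(¼) = 0)
W(F) = 0 (W(F) = 0*√F = 0)
(W(4)*16)*193 = (0*16)*193 = 0*193 = 0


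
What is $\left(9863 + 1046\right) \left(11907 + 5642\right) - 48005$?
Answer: $191394036$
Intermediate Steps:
$\left(9863 + 1046\right) \left(11907 + 5642\right) - 48005 = 10909 \cdot 17549 - 48005 = 191442041 - 48005 = 191394036$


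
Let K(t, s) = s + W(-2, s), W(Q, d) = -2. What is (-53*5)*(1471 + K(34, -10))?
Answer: -386635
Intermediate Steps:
K(t, s) = -2 + s (K(t, s) = s - 2 = -2 + s)
(-53*5)*(1471 + K(34, -10)) = (-53*5)*(1471 + (-2 - 10)) = -265*(1471 - 12) = -265*1459 = -386635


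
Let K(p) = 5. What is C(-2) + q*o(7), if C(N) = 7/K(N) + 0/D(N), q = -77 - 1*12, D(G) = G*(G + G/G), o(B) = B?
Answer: -3108/5 ≈ -621.60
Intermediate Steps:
D(G) = G*(1 + G) (D(G) = G*(G + 1) = G*(1 + G))
q = -89 (q = -77 - 12 = -89)
C(N) = 7/5 (C(N) = 7/5 + 0/((N*(1 + N))) = 7*(1/5) + 0*(1/(N*(1 + N))) = 7/5 + 0 = 7/5)
C(-2) + q*o(7) = 7/5 - 89*7 = 7/5 - 623 = -3108/5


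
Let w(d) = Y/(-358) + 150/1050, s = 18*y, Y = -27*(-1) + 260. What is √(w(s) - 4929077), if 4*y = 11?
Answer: I*√30954785144178/2506 ≈ 2220.2*I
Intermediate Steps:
y = 11/4 (y = (¼)*11 = 11/4 ≈ 2.7500)
Y = 287 (Y = 27 + 260 = 287)
s = 99/2 (s = 18*(11/4) = 99/2 ≈ 49.500)
w(d) = -1651/2506 (w(d) = 287/(-358) + 150/1050 = 287*(-1/358) + 150*(1/1050) = -287/358 + ⅐ = -1651/2506)
√(w(s) - 4929077) = √(-1651/2506 - 4929077) = √(-12352268613/2506) = I*√30954785144178/2506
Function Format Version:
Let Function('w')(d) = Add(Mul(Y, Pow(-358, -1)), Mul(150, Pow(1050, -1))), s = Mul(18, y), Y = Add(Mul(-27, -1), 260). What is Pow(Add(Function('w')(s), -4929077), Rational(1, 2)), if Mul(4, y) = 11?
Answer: Mul(Rational(1, 2506), I, Pow(30954785144178, Rational(1, 2))) ≈ Mul(2220.2, I)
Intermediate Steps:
y = Rational(11, 4) (y = Mul(Rational(1, 4), 11) = Rational(11, 4) ≈ 2.7500)
Y = 287 (Y = Add(27, 260) = 287)
s = Rational(99, 2) (s = Mul(18, Rational(11, 4)) = Rational(99, 2) ≈ 49.500)
Function('w')(d) = Rational(-1651, 2506) (Function('w')(d) = Add(Mul(287, Pow(-358, -1)), Mul(150, Pow(1050, -1))) = Add(Mul(287, Rational(-1, 358)), Mul(150, Rational(1, 1050))) = Add(Rational(-287, 358), Rational(1, 7)) = Rational(-1651, 2506))
Pow(Add(Function('w')(s), -4929077), Rational(1, 2)) = Pow(Add(Rational(-1651, 2506), -4929077), Rational(1, 2)) = Pow(Rational(-12352268613, 2506), Rational(1, 2)) = Mul(Rational(1, 2506), I, Pow(30954785144178, Rational(1, 2)))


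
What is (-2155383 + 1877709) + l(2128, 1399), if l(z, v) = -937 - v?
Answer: -280010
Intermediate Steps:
(-2155383 + 1877709) + l(2128, 1399) = (-2155383 + 1877709) + (-937 - 1*1399) = -277674 + (-937 - 1399) = -277674 - 2336 = -280010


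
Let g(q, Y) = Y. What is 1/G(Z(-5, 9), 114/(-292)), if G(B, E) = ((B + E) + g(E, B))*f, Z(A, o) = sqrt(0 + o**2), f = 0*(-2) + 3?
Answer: 146/7713 ≈ 0.018929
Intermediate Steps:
f = 3 (f = 0 + 3 = 3)
Z(A, o) = sqrt(o**2)
G(B, E) = 3*E + 6*B (G(B, E) = ((B + E) + B)*3 = (E + 2*B)*3 = 3*E + 6*B)
1/G(Z(-5, 9), 114/(-292)) = 1/(3*(114/(-292)) + 6*sqrt(9**2)) = 1/(3*(114*(-1/292)) + 6*sqrt(81)) = 1/(3*(-57/146) + 6*9) = 1/(-171/146 + 54) = 1/(7713/146) = 146/7713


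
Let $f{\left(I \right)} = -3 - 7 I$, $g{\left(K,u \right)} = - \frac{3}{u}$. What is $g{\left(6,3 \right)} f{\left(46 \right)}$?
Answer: $325$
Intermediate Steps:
$g{\left(6,3 \right)} f{\left(46 \right)} = - \frac{3}{3} \left(-3 - 322\right) = \left(-3\right) \frac{1}{3} \left(-3 - 322\right) = \left(-1\right) \left(-325\right) = 325$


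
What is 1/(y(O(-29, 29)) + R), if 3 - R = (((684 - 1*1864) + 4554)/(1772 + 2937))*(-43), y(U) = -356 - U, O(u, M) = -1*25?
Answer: -4709/1399470 ≈ -0.0033648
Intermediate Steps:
O(u, M) = -25
R = 159209/4709 (R = 3 - ((684 - 1*1864) + 4554)/(1772 + 2937)*(-43) = 3 - ((684 - 1864) + 4554)/4709*(-43) = 3 - (-1180 + 4554)*(1/4709)*(-43) = 3 - 3374*(1/4709)*(-43) = 3 - 3374*(-43)/4709 = 3 - 1*(-145082/4709) = 3 + 145082/4709 = 159209/4709 ≈ 33.810)
1/(y(O(-29, 29)) + R) = 1/((-356 - 1*(-25)) + 159209/4709) = 1/((-356 + 25) + 159209/4709) = 1/(-331 + 159209/4709) = 1/(-1399470/4709) = -4709/1399470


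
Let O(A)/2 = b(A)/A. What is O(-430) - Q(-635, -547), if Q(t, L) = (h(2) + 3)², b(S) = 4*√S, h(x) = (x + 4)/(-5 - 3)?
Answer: -81/16 - 4*I*√430/215 ≈ -5.0625 - 0.38579*I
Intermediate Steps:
h(x) = -½ - x/8 (h(x) = (4 + x)/(-8) = (4 + x)*(-⅛) = -½ - x/8)
Q(t, L) = 81/16 (Q(t, L) = ((-½ - ⅛*2) + 3)² = ((-½ - ¼) + 3)² = (-¾ + 3)² = (9/4)² = 81/16)
O(A) = 8/√A (O(A) = 2*((4*√A)/A) = 2*(4/√A) = 8/√A)
O(-430) - Q(-635, -547) = 8/√(-430) - 1*81/16 = 8*(-I*√430/430) - 81/16 = -4*I*√430/215 - 81/16 = -81/16 - 4*I*√430/215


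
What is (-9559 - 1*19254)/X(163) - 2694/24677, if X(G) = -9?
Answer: 710994155/222093 ≈ 3201.3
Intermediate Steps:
(-9559 - 1*19254)/X(163) - 2694/24677 = (-9559 - 1*19254)/(-9) - 2694/24677 = (-9559 - 19254)*(-⅑) - 2694*1/24677 = -28813*(-⅑) - 2694/24677 = 28813/9 - 2694/24677 = 710994155/222093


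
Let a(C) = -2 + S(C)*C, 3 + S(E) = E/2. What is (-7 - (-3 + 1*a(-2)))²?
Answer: 100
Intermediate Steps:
S(E) = -3 + E/2
a(C) = -2 + C*(-3 + C/2) (a(C) = -2 + (-3 + C/2)*C = -2 + C*(-3 + C/2))
(-7 - (-3 + 1*a(-2)))² = (-7 - (-3 + 1*(-2 + (½)*(-2)*(-6 - 2))))² = (-7 - (-3 + 1*(-2 + (½)*(-2)*(-8))))² = (-7 - (-3 + 1*(-2 + 8)))² = (-7 - (-3 + 1*6))² = (-7 - (-3 + 6))² = (-7 - 1*3)² = (-7 - 3)² = (-10)² = 100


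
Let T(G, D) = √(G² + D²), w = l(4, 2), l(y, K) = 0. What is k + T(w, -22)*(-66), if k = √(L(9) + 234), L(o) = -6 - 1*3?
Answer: -1437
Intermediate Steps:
L(o) = -9 (L(o) = -6 - 3 = -9)
w = 0
k = 15 (k = √(-9 + 234) = √225 = 15)
T(G, D) = √(D² + G²)
k + T(w, -22)*(-66) = 15 + √((-22)² + 0²)*(-66) = 15 + √(484 + 0)*(-66) = 15 + √484*(-66) = 15 + 22*(-66) = 15 - 1452 = -1437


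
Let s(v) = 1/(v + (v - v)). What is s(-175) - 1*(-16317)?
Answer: 2855474/175 ≈ 16317.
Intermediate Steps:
s(v) = 1/v (s(v) = 1/(v + 0) = 1/v)
s(-175) - 1*(-16317) = 1/(-175) - 1*(-16317) = -1/175 + 16317 = 2855474/175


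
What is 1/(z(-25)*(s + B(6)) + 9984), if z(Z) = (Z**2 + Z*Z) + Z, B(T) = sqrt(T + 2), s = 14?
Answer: 13567/362124478 - 1225*sqrt(2)/362124478 ≈ 3.2681e-5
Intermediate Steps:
B(T) = sqrt(2 + T)
z(Z) = Z + 2*Z**2 (z(Z) = (Z**2 + Z**2) + Z = 2*Z**2 + Z = Z + 2*Z**2)
1/(z(-25)*(s + B(6)) + 9984) = 1/((-25*(1 + 2*(-25)))*(14 + sqrt(2 + 6)) + 9984) = 1/((-25*(1 - 50))*(14 + sqrt(8)) + 9984) = 1/((-25*(-49))*(14 + 2*sqrt(2)) + 9984) = 1/(1225*(14 + 2*sqrt(2)) + 9984) = 1/((17150 + 2450*sqrt(2)) + 9984) = 1/(27134 + 2450*sqrt(2))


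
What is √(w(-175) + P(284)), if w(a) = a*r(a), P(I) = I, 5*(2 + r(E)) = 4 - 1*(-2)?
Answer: 2*√106 ≈ 20.591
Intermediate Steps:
r(E) = -⅘ (r(E) = -2 + (4 - 1*(-2))/5 = -2 + (4 + 2)/5 = -2 + (⅕)*6 = -2 + 6/5 = -⅘)
w(a) = -4*a/5 (w(a) = a*(-⅘) = -4*a/5)
√(w(-175) + P(284)) = √(-⅘*(-175) + 284) = √(140 + 284) = √424 = 2*√106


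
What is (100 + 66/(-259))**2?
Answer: 667395556/67081 ≈ 9949.1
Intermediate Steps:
(100 + 66/(-259))**2 = (100 + 66*(-1/259))**2 = (100 - 66/259)**2 = (25834/259)**2 = 667395556/67081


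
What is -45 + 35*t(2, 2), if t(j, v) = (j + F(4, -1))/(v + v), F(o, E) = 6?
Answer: 25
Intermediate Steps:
t(j, v) = (6 + j)/(2*v) (t(j, v) = (j + 6)/(v + v) = (6 + j)/((2*v)) = (6 + j)*(1/(2*v)) = (6 + j)/(2*v))
-45 + 35*t(2, 2) = -45 + 35*((½)*(6 + 2)/2) = -45 + 35*((½)*(½)*8) = -45 + 35*2 = -45 + 70 = 25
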